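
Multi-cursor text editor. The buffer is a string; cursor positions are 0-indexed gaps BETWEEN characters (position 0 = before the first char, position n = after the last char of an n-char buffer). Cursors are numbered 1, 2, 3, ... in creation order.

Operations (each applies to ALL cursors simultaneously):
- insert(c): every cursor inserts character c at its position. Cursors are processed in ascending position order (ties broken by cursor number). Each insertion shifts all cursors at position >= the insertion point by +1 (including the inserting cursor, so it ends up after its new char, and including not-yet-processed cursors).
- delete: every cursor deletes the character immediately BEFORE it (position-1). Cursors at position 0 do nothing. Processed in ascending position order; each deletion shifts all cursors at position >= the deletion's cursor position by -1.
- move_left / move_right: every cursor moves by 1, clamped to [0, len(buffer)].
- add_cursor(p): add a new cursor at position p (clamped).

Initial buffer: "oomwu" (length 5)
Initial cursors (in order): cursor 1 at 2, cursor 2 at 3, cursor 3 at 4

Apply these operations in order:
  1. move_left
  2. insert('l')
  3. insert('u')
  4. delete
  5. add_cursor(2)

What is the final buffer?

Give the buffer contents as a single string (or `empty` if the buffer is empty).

Answer: ololmlwu

Derivation:
After op 1 (move_left): buffer="oomwu" (len 5), cursors c1@1 c2@2 c3@3, authorship .....
After op 2 (insert('l')): buffer="ololmlwu" (len 8), cursors c1@2 c2@4 c3@6, authorship .1.2.3..
After op 3 (insert('u')): buffer="oluolumluwu" (len 11), cursors c1@3 c2@6 c3@9, authorship .11.22.33..
After op 4 (delete): buffer="ololmlwu" (len 8), cursors c1@2 c2@4 c3@6, authorship .1.2.3..
After op 5 (add_cursor(2)): buffer="ololmlwu" (len 8), cursors c1@2 c4@2 c2@4 c3@6, authorship .1.2.3..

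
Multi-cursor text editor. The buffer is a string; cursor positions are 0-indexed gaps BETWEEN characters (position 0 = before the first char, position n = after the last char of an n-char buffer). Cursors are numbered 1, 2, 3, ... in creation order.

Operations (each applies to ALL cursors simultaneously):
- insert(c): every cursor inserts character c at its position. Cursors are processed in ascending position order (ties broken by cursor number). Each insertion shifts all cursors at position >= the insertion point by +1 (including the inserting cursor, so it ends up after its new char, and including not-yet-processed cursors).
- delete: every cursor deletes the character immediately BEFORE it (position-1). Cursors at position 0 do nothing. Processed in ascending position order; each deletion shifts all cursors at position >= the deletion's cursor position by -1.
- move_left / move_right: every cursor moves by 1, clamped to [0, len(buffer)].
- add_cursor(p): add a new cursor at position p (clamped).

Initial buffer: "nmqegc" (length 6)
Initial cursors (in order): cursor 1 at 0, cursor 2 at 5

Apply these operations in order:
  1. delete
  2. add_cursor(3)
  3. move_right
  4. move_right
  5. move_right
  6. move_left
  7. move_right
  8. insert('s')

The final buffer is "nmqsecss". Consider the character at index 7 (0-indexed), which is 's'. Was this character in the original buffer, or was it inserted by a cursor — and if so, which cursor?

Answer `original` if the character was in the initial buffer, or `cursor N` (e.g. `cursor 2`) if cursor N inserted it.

After op 1 (delete): buffer="nmqec" (len 5), cursors c1@0 c2@4, authorship .....
After op 2 (add_cursor(3)): buffer="nmqec" (len 5), cursors c1@0 c3@3 c2@4, authorship .....
After op 3 (move_right): buffer="nmqec" (len 5), cursors c1@1 c3@4 c2@5, authorship .....
After op 4 (move_right): buffer="nmqec" (len 5), cursors c1@2 c2@5 c3@5, authorship .....
After op 5 (move_right): buffer="nmqec" (len 5), cursors c1@3 c2@5 c3@5, authorship .....
After op 6 (move_left): buffer="nmqec" (len 5), cursors c1@2 c2@4 c3@4, authorship .....
After op 7 (move_right): buffer="nmqec" (len 5), cursors c1@3 c2@5 c3@5, authorship .....
After op 8 (insert('s')): buffer="nmqsecss" (len 8), cursors c1@4 c2@8 c3@8, authorship ...1..23
Authorship (.=original, N=cursor N): . . . 1 . . 2 3
Index 7: author = 3

Answer: cursor 3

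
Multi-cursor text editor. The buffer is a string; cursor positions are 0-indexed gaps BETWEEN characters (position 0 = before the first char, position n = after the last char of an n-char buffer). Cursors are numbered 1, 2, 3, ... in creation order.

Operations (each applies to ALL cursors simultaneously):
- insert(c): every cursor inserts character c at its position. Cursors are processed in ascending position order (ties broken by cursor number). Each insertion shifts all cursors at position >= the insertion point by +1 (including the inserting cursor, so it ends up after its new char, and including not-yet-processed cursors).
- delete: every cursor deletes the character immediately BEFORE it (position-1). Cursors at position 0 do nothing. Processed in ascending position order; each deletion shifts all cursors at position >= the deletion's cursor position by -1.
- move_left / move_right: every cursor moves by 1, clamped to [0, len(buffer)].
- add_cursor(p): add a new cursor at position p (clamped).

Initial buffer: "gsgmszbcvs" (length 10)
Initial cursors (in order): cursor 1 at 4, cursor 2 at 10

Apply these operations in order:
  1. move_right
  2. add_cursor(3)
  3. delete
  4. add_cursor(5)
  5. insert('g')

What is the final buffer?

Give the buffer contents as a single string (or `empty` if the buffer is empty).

After op 1 (move_right): buffer="gsgmszbcvs" (len 10), cursors c1@5 c2@10, authorship ..........
After op 2 (add_cursor(3)): buffer="gsgmszbcvs" (len 10), cursors c3@3 c1@5 c2@10, authorship ..........
After op 3 (delete): buffer="gsmzbcv" (len 7), cursors c3@2 c1@3 c2@7, authorship .......
After op 4 (add_cursor(5)): buffer="gsmzbcv" (len 7), cursors c3@2 c1@3 c4@5 c2@7, authorship .......
After op 5 (insert('g')): buffer="gsgmgzbgcvg" (len 11), cursors c3@3 c1@5 c4@8 c2@11, authorship ..3.1..4..2

Answer: gsgmgzbgcvg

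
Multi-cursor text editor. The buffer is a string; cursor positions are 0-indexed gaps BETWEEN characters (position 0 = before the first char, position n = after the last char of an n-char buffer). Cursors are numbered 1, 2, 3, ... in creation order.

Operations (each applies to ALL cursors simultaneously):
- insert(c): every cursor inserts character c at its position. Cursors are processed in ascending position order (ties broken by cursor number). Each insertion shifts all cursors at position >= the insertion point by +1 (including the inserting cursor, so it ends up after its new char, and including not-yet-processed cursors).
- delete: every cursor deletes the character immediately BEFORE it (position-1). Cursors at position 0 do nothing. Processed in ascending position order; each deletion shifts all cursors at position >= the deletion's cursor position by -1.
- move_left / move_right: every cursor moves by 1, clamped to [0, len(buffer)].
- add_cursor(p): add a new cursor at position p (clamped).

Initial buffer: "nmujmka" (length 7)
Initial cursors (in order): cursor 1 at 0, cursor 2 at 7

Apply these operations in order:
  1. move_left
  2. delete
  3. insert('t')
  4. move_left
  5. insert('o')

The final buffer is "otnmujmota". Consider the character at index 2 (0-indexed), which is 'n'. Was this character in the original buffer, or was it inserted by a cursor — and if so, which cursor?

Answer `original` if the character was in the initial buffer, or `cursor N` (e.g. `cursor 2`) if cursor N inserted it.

After op 1 (move_left): buffer="nmujmka" (len 7), cursors c1@0 c2@6, authorship .......
After op 2 (delete): buffer="nmujma" (len 6), cursors c1@0 c2@5, authorship ......
After op 3 (insert('t')): buffer="tnmujmta" (len 8), cursors c1@1 c2@7, authorship 1.....2.
After op 4 (move_left): buffer="tnmujmta" (len 8), cursors c1@0 c2@6, authorship 1.....2.
After op 5 (insert('o')): buffer="otnmujmota" (len 10), cursors c1@1 c2@8, authorship 11.....22.
Authorship (.=original, N=cursor N): 1 1 . . . . . 2 2 .
Index 2: author = original

Answer: original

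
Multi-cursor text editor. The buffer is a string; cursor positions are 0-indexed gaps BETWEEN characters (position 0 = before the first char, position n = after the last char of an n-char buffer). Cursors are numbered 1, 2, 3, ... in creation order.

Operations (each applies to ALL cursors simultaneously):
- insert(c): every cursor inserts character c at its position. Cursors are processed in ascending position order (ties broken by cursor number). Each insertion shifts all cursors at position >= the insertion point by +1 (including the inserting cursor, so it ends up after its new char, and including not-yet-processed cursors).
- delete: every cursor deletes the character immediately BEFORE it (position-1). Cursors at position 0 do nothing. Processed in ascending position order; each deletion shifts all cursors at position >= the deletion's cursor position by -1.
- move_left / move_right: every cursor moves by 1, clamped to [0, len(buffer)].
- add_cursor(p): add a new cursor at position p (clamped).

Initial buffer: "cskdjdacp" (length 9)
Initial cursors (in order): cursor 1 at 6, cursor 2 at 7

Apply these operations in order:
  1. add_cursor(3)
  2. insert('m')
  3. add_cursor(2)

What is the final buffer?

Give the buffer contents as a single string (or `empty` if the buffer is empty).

After op 1 (add_cursor(3)): buffer="cskdjdacp" (len 9), cursors c3@3 c1@6 c2@7, authorship .........
After op 2 (insert('m')): buffer="cskmdjdmamcp" (len 12), cursors c3@4 c1@8 c2@10, authorship ...3...1.2..
After op 3 (add_cursor(2)): buffer="cskmdjdmamcp" (len 12), cursors c4@2 c3@4 c1@8 c2@10, authorship ...3...1.2..

Answer: cskmdjdmamcp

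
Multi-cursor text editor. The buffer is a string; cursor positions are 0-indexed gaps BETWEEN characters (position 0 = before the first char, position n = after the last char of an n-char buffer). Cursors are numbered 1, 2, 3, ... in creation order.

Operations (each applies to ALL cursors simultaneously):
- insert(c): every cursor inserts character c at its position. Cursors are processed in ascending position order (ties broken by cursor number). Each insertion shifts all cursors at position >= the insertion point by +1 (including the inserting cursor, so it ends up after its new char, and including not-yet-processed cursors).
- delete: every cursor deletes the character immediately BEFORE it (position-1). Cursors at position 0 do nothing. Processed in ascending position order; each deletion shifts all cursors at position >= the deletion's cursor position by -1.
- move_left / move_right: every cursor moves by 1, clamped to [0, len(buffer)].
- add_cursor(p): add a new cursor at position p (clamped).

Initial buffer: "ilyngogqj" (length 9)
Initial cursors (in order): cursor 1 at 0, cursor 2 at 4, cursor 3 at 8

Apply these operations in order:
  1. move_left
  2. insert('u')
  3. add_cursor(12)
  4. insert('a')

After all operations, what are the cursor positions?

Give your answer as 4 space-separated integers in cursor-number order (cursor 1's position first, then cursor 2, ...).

After op 1 (move_left): buffer="ilyngogqj" (len 9), cursors c1@0 c2@3 c3@7, authorship .........
After op 2 (insert('u')): buffer="uilyungoguqj" (len 12), cursors c1@1 c2@5 c3@10, authorship 1...2....3..
After op 3 (add_cursor(12)): buffer="uilyungoguqj" (len 12), cursors c1@1 c2@5 c3@10 c4@12, authorship 1...2....3..
After op 4 (insert('a')): buffer="uailyuangoguaqja" (len 16), cursors c1@2 c2@7 c3@13 c4@16, authorship 11...22....33..4

Answer: 2 7 13 16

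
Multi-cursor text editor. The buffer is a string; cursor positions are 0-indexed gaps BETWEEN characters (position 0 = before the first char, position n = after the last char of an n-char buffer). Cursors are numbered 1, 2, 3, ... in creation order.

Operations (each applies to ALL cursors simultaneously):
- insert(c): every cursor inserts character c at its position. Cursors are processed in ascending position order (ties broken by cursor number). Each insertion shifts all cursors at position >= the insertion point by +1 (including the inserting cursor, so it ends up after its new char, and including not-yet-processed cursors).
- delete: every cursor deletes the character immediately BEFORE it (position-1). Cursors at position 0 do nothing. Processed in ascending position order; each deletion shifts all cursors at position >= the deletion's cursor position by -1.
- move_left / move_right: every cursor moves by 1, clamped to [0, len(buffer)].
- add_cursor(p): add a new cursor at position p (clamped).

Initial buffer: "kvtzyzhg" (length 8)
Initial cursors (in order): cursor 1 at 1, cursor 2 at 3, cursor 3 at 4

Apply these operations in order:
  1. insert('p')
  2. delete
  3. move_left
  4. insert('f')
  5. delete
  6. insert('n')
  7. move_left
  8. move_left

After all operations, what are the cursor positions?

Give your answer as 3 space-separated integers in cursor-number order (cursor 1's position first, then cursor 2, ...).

Answer: 0 2 4

Derivation:
After op 1 (insert('p')): buffer="kpvtpzpyzhg" (len 11), cursors c1@2 c2@5 c3@7, authorship .1..2.3....
After op 2 (delete): buffer="kvtzyzhg" (len 8), cursors c1@1 c2@3 c3@4, authorship ........
After op 3 (move_left): buffer="kvtzyzhg" (len 8), cursors c1@0 c2@2 c3@3, authorship ........
After op 4 (insert('f')): buffer="fkvftfzyzhg" (len 11), cursors c1@1 c2@4 c3@6, authorship 1..2.3.....
After op 5 (delete): buffer="kvtzyzhg" (len 8), cursors c1@0 c2@2 c3@3, authorship ........
After op 6 (insert('n')): buffer="nkvntnzyzhg" (len 11), cursors c1@1 c2@4 c3@6, authorship 1..2.3.....
After op 7 (move_left): buffer="nkvntnzyzhg" (len 11), cursors c1@0 c2@3 c3@5, authorship 1..2.3.....
After op 8 (move_left): buffer="nkvntnzyzhg" (len 11), cursors c1@0 c2@2 c3@4, authorship 1..2.3.....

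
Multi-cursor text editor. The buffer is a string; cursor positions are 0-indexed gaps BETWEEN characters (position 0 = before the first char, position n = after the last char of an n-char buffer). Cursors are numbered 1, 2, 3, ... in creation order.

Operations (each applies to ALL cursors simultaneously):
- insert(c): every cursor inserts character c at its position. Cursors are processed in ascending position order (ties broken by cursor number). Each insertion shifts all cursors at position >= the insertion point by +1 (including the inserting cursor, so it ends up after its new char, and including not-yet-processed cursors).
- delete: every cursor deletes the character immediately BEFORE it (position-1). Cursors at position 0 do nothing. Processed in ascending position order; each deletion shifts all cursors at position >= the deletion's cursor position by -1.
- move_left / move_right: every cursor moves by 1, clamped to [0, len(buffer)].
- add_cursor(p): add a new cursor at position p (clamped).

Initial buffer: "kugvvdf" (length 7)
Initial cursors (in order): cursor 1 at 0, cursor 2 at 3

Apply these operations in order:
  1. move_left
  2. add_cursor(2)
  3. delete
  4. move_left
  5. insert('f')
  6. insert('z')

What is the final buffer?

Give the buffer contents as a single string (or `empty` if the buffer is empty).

Answer: fffzzzgvvdf

Derivation:
After op 1 (move_left): buffer="kugvvdf" (len 7), cursors c1@0 c2@2, authorship .......
After op 2 (add_cursor(2)): buffer="kugvvdf" (len 7), cursors c1@0 c2@2 c3@2, authorship .......
After op 3 (delete): buffer="gvvdf" (len 5), cursors c1@0 c2@0 c3@0, authorship .....
After op 4 (move_left): buffer="gvvdf" (len 5), cursors c1@0 c2@0 c3@0, authorship .....
After op 5 (insert('f')): buffer="fffgvvdf" (len 8), cursors c1@3 c2@3 c3@3, authorship 123.....
After op 6 (insert('z')): buffer="fffzzzgvvdf" (len 11), cursors c1@6 c2@6 c3@6, authorship 123123.....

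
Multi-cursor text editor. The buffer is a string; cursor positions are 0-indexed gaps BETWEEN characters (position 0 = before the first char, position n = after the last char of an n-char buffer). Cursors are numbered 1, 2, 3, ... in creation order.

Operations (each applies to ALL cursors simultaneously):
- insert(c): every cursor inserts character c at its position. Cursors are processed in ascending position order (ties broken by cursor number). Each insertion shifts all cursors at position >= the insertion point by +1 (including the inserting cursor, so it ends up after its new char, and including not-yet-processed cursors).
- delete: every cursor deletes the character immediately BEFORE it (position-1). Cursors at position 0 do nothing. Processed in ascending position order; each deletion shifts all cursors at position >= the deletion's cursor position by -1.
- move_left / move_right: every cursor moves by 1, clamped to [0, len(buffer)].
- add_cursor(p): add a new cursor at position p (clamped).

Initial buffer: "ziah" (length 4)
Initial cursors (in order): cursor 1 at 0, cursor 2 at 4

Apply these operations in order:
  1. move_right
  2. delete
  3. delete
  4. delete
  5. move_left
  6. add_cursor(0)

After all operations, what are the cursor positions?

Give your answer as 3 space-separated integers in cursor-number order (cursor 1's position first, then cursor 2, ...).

Answer: 0 0 0

Derivation:
After op 1 (move_right): buffer="ziah" (len 4), cursors c1@1 c2@4, authorship ....
After op 2 (delete): buffer="ia" (len 2), cursors c1@0 c2@2, authorship ..
After op 3 (delete): buffer="i" (len 1), cursors c1@0 c2@1, authorship .
After op 4 (delete): buffer="" (len 0), cursors c1@0 c2@0, authorship 
After op 5 (move_left): buffer="" (len 0), cursors c1@0 c2@0, authorship 
After op 6 (add_cursor(0)): buffer="" (len 0), cursors c1@0 c2@0 c3@0, authorship 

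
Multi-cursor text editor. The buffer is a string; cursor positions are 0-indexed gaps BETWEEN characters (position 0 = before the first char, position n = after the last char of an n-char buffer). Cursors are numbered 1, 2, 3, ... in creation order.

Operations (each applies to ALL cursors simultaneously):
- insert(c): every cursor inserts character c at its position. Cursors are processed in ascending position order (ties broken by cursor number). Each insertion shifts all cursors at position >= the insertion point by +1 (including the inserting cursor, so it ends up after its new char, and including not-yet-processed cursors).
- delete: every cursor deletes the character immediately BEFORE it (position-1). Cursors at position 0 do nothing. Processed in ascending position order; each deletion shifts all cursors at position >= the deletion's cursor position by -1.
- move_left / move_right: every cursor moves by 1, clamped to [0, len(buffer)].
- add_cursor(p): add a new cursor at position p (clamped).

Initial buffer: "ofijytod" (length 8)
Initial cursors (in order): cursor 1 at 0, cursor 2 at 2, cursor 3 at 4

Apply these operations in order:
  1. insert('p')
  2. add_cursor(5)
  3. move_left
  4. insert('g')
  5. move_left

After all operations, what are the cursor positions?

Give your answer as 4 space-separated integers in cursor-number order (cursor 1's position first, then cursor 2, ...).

After op 1 (insert('p')): buffer="pofpijpytod" (len 11), cursors c1@1 c2@4 c3@7, authorship 1..2..3....
After op 2 (add_cursor(5)): buffer="pofpijpytod" (len 11), cursors c1@1 c2@4 c4@5 c3@7, authorship 1..2..3....
After op 3 (move_left): buffer="pofpijpytod" (len 11), cursors c1@0 c2@3 c4@4 c3@6, authorship 1..2..3....
After op 4 (insert('g')): buffer="gpofgpgijgpytod" (len 15), cursors c1@1 c2@5 c4@7 c3@10, authorship 11..224..33....
After op 5 (move_left): buffer="gpofgpgijgpytod" (len 15), cursors c1@0 c2@4 c4@6 c3@9, authorship 11..224..33....

Answer: 0 4 9 6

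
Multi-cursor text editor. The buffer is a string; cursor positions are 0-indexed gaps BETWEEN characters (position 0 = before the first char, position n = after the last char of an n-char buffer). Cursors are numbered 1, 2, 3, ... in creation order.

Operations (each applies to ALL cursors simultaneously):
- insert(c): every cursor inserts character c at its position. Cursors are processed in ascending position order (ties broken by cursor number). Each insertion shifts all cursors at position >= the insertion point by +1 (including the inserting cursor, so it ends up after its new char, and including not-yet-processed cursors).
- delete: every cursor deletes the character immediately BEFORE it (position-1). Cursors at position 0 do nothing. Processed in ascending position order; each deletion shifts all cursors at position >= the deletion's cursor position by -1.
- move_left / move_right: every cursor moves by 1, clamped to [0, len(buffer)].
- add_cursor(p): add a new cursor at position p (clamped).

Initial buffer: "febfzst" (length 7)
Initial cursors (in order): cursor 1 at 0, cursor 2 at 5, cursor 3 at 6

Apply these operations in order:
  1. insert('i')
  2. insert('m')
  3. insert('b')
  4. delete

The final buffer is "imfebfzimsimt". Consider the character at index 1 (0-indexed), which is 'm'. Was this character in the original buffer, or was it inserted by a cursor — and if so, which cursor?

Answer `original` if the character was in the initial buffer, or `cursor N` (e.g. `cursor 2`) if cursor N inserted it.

After op 1 (insert('i')): buffer="ifebfzisit" (len 10), cursors c1@1 c2@7 c3@9, authorship 1.....2.3.
After op 2 (insert('m')): buffer="imfebfzimsimt" (len 13), cursors c1@2 c2@9 c3@12, authorship 11.....22.33.
After op 3 (insert('b')): buffer="imbfebfzimbsimbt" (len 16), cursors c1@3 c2@11 c3@15, authorship 111.....222.333.
After op 4 (delete): buffer="imfebfzimsimt" (len 13), cursors c1@2 c2@9 c3@12, authorship 11.....22.33.
Authorship (.=original, N=cursor N): 1 1 . . . . . 2 2 . 3 3 .
Index 1: author = 1

Answer: cursor 1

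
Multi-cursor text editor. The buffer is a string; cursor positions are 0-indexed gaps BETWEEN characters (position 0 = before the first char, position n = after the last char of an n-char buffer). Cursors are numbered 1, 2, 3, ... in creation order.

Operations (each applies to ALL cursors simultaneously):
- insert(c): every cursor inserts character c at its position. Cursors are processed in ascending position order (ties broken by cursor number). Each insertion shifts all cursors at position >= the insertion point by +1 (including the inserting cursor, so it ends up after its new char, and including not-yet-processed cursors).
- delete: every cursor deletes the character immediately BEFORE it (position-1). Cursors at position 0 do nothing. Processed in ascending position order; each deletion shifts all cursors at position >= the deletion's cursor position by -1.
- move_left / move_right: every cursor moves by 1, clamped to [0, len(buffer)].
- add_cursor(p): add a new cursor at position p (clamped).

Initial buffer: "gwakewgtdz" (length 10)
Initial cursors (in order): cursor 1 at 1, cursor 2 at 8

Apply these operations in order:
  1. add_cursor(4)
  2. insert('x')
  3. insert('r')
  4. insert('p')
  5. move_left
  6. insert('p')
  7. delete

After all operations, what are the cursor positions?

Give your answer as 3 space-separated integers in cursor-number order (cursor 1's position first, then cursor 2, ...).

After op 1 (add_cursor(4)): buffer="gwakewgtdz" (len 10), cursors c1@1 c3@4 c2@8, authorship ..........
After op 2 (insert('x')): buffer="gxwakxewgtxdz" (len 13), cursors c1@2 c3@6 c2@11, authorship .1...3....2..
After op 3 (insert('r')): buffer="gxrwakxrewgtxrdz" (len 16), cursors c1@3 c3@8 c2@14, authorship .11...33....22..
After op 4 (insert('p')): buffer="gxrpwakxrpewgtxrpdz" (len 19), cursors c1@4 c3@10 c2@17, authorship .111...333....222..
After op 5 (move_left): buffer="gxrpwakxrpewgtxrpdz" (len 19), cursors c1@3 c3@9 c2@16, authorship .111...333....222..
After op 6 (insert('p')): buffer="gxrppwakxrppewgtxrppdz" (len 22), cursors c1@4 c3@11 c2@19, authorship .1111...3333....2222..
After op 7 (delete): buffer="gxrpwakxrpewgtxrpdz" (len 19), cursors c1@3 c3@9 c2@16, authorship .111...333....222..

Answer: 3 16 9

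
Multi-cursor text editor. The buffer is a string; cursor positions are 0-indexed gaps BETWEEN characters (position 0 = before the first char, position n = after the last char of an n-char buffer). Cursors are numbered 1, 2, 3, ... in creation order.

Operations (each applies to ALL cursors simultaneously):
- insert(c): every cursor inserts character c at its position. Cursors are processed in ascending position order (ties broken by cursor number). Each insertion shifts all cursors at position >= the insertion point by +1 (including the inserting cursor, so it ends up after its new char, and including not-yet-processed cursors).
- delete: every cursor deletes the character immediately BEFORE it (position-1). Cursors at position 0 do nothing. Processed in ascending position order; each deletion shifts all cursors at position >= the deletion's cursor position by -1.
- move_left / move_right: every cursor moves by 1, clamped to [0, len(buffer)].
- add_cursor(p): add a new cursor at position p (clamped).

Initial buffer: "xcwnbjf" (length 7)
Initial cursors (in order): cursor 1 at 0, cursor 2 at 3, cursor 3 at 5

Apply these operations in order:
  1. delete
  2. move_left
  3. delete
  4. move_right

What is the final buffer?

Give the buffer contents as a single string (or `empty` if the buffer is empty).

Answer: njf

Derivation:
After op 1 (delete): buffer="xcnjf" (len 5), cursors c1@0 c2@2 c3@3, authorship .....
After op 2 (move_left): buffer="xcnjf" (len 5), cursors c1@0 c2@1 c3@2, authorship .....
After op 3 (delete): buffer="njf" (len 3), cursors c1@0 c2@0 c3@0, authorship ...
After op 4 (move_right): buffer="njf" (len 3), cursors c1@1 c2@1 c3@1, authorship ...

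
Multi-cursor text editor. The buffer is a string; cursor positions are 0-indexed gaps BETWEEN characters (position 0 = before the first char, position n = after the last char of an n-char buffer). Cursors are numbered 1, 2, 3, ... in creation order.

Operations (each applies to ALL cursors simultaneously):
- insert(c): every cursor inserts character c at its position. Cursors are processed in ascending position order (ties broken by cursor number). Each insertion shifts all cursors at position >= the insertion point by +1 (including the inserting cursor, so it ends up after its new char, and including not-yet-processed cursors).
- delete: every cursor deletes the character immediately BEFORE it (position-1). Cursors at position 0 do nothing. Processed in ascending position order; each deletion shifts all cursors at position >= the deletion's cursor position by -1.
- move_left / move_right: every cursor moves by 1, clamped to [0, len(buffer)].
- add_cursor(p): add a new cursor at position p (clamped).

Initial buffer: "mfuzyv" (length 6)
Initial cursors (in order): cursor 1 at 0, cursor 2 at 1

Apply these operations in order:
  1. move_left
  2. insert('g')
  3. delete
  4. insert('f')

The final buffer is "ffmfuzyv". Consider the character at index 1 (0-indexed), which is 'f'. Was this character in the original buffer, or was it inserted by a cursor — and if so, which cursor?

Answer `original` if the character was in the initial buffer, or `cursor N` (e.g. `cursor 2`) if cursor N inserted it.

After op 1 (move_left): buffer="mfuzyv" (len 6), cursors c1@0 c2@0, authorship ......
After op 2 (insert('g')): buffer="ggmfuzyv" (len 8), cursors c1@2 c2@2, authorship 12......
After op 3 (delete): buffer="mfuzyv" (len 6), cursors c1@0 c2@0, authorship ......
After op 4 (insert('f')): buffer="ffmfuzyv" (len 8), cursors c1@2 c2@2, authorship 12......
Authorship (.=original, N=cursor N): 1 2 . . . . . .
Index 1: author = 2

Answer: cursor 2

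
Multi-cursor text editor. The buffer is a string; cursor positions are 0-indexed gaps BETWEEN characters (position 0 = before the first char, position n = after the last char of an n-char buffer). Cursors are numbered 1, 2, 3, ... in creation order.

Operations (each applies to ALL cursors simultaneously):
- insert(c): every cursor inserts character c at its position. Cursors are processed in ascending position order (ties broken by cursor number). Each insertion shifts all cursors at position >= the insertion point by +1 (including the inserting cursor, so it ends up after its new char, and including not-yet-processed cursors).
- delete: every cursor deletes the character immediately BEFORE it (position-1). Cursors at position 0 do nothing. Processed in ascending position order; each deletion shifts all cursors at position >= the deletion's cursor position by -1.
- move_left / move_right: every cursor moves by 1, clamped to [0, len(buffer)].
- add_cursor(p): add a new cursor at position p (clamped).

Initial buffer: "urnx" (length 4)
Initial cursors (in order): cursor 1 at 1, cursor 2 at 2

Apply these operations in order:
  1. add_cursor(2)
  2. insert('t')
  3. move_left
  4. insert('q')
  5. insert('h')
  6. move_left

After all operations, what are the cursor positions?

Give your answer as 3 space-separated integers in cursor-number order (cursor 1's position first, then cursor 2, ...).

Answer: 2 9 9

Derivation:
After op 1 (add_cursor(2)): buffer="urnx" (len 4), cursors c1@1 c2@2 c3@2, authorship ....
After op 2 (insert('t')): buffer="utrttnx" (len 7), cursors c1@2 c2@5 c3@5, authorship .1.23..
After op 3 (move_left): buffer="utrttnx" (len 7), cursors c1@1 c2@4 c3@4, authorship .1.23..
After op 4 (insert('q')): buffer="uqtrtqqtnx" (len 10), cursors c1@2 c2@7 c3@7, authorship .11.2233..
After op 5 (insert('h')): buffer="uqhtrtqqhhtnx" (len 13), cursors c1@3 c2@10 c3@10, authorship .111.223233..
After op 6 (move_left): buffer="uqhtrtqqhhtnx" (len 13), cursors c1@2 c2@9 c3@9, authorship .111.223233..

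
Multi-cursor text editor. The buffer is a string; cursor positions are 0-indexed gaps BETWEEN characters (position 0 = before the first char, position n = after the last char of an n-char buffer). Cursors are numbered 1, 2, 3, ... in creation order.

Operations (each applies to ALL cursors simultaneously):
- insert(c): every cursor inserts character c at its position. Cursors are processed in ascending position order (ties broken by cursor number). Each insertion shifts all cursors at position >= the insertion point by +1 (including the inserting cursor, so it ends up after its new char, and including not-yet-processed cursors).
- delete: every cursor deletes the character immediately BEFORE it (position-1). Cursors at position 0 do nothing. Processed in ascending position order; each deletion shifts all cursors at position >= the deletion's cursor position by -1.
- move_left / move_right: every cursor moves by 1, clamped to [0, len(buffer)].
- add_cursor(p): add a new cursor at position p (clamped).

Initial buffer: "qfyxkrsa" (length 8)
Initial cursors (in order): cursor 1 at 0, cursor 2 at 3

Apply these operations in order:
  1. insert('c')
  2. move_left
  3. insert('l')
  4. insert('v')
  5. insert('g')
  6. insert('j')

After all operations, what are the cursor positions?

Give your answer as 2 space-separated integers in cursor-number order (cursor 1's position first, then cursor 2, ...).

Answer: 4 12

Derivation:
After op 1 (insert('c')): buffer="cqfycxkrsa" (len 10), cursors c1@1 c2@5, authorship 1...2.....
After op 2 (move_left): buffer="cqfycxkrsa" (len 10), cursors c1@0 c2@4, authorship 1...2.....
After op 3 (insert('l')): buffer="lcqfylcxkrsa" (len 12), cursors c1@1 c2@6, authorship 11...22.....
After op 4 (insert('v')): buffer="lvcqfylvcxkrsa" (len 14), cursors c1@2 c2@8, authorship 111...222.....
After op 5 (insert('g')): buffer="lvgcqfylvgcxkrsa" (len 16), cursors c1@3 c2@10, authorship 1111...2222.....
After op 6 (insert('j')): buffer="lvgjcqfylvgjcxkrsa" (len 18), cursors c1@4 c2@12, authorship 11111...22222.....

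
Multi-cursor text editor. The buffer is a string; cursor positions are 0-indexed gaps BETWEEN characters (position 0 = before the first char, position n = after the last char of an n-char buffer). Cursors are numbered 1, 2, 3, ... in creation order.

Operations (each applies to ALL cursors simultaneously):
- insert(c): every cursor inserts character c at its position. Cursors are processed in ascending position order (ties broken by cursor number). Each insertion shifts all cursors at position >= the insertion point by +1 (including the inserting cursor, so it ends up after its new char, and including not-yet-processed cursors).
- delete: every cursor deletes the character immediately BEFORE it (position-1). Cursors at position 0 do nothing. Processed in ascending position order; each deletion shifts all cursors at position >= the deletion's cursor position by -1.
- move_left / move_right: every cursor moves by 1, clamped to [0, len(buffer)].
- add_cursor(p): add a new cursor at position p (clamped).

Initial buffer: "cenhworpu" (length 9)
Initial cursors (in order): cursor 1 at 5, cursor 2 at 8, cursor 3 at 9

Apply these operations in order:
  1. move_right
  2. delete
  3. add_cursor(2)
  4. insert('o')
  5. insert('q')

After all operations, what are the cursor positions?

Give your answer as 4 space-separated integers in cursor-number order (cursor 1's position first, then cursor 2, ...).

After op 1 (move_right): buffer="cenhworpu" (len 9), cursors c1@6 c2@9 c3@9, authorship .........
After op 2 (delete): buffer="cenhwr" (len 6), cursors c1@5 c2@6 c3@6, authorship ......
After op 3 (add_cursor(2)): buffer="cenhwr" (len 6), cursors c4@2 c1@5 c2@6 c3@6, authorship ......
After op 4 (insert('o')): buffer="ceonhworoo" (len 10), cursors c4@3 c1@7 c2@10 c3@10, authorship ..4...1.23
After op 5 (insert('q')): buffer="ceoqnhwoqrooqq" (len 14), cursors c4@4 c1@9 c2@14 c3@14, authorship ..44...11.2323

Answer: 9 14 14 4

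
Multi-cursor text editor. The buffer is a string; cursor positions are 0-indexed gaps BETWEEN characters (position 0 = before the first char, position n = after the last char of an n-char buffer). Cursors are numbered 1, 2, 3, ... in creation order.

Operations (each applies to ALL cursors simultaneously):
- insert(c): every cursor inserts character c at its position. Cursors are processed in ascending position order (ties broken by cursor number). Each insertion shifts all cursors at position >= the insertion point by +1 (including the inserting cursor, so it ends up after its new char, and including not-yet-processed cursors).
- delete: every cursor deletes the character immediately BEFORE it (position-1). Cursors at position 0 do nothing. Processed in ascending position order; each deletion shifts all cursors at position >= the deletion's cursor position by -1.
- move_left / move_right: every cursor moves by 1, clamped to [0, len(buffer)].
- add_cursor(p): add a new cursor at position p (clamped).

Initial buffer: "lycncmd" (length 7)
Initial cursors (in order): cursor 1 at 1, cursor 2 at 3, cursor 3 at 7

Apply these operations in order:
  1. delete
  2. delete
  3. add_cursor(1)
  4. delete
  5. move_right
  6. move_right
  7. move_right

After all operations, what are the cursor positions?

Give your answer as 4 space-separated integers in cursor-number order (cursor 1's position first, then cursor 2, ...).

Answer: 0 0 0 0

Derivation:
After op 1 (delete): buffer="yncm" (len 4), cursors c1@0 c2@1 c3@4, authorship ....
After op 2 (delete): buffer="nc" (len 2), cursors c1@0 c2@0 c3@2, authorship ..
After op 3 (add_cursor(1)): buffer="nc" (len 2), cursors c1@0 c2@0 c4@1 c3@2, authorship ..
After op 4 (delete): buffer="" (len 0), cursors c1@0 c2@0 c3@0 c4@0, authorship 
After op 5 (move_right): buffer="" (len 0), cursors c1@0 c2@0 c3@0 c4@0, authorship 
After op 6 (move_right): buffer="" (len 0), cursors c1@0 c2@0 c3@0 c4@0, authorship 
After op 7 (move_right): buffer="" (len 0), cursors c1@0 c2@0 c3@0 c4@0, authorship 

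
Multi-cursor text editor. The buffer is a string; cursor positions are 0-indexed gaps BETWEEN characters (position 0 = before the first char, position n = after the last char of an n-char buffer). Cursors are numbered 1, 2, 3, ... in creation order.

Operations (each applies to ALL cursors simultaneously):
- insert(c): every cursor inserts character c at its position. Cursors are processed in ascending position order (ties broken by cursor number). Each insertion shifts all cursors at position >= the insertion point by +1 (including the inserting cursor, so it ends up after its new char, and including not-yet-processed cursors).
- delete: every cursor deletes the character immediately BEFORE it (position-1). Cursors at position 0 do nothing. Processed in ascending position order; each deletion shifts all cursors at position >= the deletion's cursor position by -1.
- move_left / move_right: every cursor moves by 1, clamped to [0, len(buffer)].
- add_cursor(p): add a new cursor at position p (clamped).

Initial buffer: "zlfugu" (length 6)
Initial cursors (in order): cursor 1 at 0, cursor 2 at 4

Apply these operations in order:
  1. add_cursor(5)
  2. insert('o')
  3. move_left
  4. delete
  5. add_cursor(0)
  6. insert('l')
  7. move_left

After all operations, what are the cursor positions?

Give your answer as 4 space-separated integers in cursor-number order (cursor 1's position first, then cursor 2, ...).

Answer: 1 6 8 1

Derivation:
After op 1 (add_cursor(5)): buffer="zlfugu" (len 6), cursors c1@0 c2@4 c3@5, authorship ......
After op 2 (insert('o')): buffer="ozlfuogou" (len 9), cursors c1@1 c2@6 c3@8, authorship 1....2.3.
After op 3 (move_left): buffer="ozlfuogou" (len 9), cursors c1@0 c2@5 c3@7, authorship 1....2.3.
After op 4 (delete): buffer="ozlfoou" (len 7), cursors c1@0 c2@4 c3@5, authorship 1...23.
After op 5 (add_cursor(0)): buffer="ozlfoou" (len 7), cursors c1@0 c4@0 c2@4 c3@5, authorship 1...23.
After op 6 (insert('l')): buffer="llozlflolou" (len 11), cursors c1@2 c4@2 c2@7 c3@9, authorship 141...2233.
After op 7 (move_left): buffer="llozlflolou" (len 11), cursors c1@1 c4@1 c2@6 c3@8, authorship 141...2233.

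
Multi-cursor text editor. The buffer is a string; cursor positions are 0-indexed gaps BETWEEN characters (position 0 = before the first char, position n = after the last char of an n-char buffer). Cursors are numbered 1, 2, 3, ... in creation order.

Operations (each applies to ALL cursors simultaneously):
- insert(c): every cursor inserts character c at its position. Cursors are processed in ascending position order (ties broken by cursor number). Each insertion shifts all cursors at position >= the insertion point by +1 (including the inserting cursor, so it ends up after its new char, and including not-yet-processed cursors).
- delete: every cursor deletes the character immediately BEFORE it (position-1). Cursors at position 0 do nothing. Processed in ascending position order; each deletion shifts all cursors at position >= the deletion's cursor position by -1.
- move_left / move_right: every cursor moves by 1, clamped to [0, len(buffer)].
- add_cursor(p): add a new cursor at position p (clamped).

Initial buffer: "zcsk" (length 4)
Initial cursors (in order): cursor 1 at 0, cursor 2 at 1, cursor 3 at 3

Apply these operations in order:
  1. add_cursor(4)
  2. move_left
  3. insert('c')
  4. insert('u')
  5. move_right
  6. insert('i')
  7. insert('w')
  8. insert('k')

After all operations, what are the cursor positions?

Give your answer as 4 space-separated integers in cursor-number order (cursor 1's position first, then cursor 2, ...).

After op 1 (add_cursor(4)): buffer="zcsk" (len 4), cursors c1@0 c2@1 c3@3 c4@4, authorship ....
After op 2 (move_left): buffer="zcsk" (len 4), cursors c1@0 c2@0 c3@2 c4@3, authorship ....
After op 3 (insert('c')): buffer="cczccsck" (len 8), cursors c1@2 c2@2 c3@5 c4@7, authorship 12..3.4.
After op 4 (insert('u')): buffer="ccuuzccuscuk" (len 12), cursors c1@4 c2@4 c3@8 c4@11, authorship 1212..33.44.
After op 5 (move_right): buffer="ccuuzccuscuk" (len 12), cursors c1@5 c2@5 c3@9 c4@12, authorship 1212..33.44.
After op 6 (insert('i')): buffer="ccuuziiccusicuki" (len 16), cursors c1@7 c2@7 c3@12 c4@16, authorship 1212.12.33.344.4
After op 7 (insert('w')): buffer="ccuuziiwwccusiwcukiw" (len 20), cursors c1@9 c2@9 c3@15 c4@20, authorship 1212.1212.33.3344.44
After op 8 (insert('k')): buffer="ccuuziiwwkkccusiwkcukiwk" (len 24), cursors c1@11 c2@11 c3@18 c4@24, authorship 1212.121212.33.33344.444

Answer: 11 11 18 24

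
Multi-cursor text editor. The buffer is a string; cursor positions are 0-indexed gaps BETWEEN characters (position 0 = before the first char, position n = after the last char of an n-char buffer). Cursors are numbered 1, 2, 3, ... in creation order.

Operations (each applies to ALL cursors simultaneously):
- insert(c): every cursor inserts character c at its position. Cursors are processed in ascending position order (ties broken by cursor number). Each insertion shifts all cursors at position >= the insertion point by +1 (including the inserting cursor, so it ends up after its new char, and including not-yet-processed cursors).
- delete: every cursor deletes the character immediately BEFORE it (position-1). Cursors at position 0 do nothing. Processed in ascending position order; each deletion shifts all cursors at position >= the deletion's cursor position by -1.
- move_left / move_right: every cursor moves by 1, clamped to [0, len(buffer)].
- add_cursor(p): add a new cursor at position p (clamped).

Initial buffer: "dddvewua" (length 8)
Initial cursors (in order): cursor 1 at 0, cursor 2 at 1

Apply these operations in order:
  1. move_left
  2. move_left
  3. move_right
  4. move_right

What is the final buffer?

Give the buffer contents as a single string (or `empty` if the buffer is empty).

Answer: dddvewua

Derivation:
After op 1 (move_left): buffer="dddvewua" (len 8), cursors c1@0 c2@0, authorship ........
After op 2 (move_left): buffer="dddvewua" (len 8), cursors c1@0 c2@0, authorship ........
After op 3 (move_right): buffer="dddvewua" (len 8), cursors c1@1 c2@1, authorship ........
After op 4 (move_right): buffer="dddvewua" (len 8), cursors c1@2 c2@2, authorship ........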